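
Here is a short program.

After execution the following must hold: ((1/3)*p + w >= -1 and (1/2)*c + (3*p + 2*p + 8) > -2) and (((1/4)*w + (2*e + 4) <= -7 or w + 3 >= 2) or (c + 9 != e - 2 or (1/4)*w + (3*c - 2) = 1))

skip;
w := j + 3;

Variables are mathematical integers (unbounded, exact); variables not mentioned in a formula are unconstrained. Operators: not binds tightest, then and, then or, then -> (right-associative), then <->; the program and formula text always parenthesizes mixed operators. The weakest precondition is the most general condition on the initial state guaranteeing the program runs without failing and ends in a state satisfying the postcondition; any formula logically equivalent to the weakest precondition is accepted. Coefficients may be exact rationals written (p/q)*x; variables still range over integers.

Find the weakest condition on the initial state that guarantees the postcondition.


Working backward. After the program, the postcondition ((1/3)*p + w >= -1 and (1/2)*c + (3*p + 2*p + 8) > -2) and (((1/4)*w + (2*e + 4) <= -7 or w + 3 >= 2) or (c + 9 != e - 2 or (1/4)*w + (3*c - 2) = 1)) must hold; in canonical form it is (1/3)*p + w >= -1 and (1/2)*c + 5*p > -10 and (2*e + (1/4)*w <= -11 or w >= -1 or c != e - 11 or 3*c + (1/4)*w = 3).
Before w := j + 3: j + (1/3)*p >= -4 and (1/2)*c + 5*p > -10 and (2*e + (1/4)*j <= -47/4 or j >= -4 or c != e - 11 or 3*c + (1/4)*j = 9/4)
Before skip: j + (1/3)*p >= -4 and (1/2)*c + 5*p > -10 and (2*e + (1/4)*j <= -47/4 or j >= -4 or c != e - 11 or 3*c + (1/4)*j = 9/4)
Answer: WP = j + (1/3)*p >= -4 and (1/2)*c + 5*p > -10 and (2*e + (1/4)*j <= -47/4 or j >= -4 or c != e - 11 or 3*c + (1/4)*j = 9/4)


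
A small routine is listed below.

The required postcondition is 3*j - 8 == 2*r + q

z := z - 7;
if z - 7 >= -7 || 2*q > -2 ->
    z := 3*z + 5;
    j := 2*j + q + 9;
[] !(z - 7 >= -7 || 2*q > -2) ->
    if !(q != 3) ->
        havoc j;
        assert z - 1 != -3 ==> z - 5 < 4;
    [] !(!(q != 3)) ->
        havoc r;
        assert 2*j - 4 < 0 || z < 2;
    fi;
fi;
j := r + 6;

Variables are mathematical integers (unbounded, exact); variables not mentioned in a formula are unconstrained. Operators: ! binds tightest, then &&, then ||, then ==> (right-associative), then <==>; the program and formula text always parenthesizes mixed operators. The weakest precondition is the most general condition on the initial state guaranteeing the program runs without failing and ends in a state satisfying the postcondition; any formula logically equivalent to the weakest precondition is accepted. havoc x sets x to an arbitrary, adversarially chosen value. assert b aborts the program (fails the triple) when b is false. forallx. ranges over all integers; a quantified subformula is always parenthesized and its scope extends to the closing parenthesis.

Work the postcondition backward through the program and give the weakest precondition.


Working backward. After the program, the postcondition 3*j - 8 == 2*r + q must hold; in canonical form it is 3*j == q + 2*r + 8.
Before j := r + 6: r == q - 10
Then branch requires r == q - 10; else branch requires ((!(q != 3)) ==> ((z != -2 ==> z < 9) && r == q - 10)) && (q != 3 ==> (forall r_1. ((2*j < 4 || z < 2) && r_1 == q - 10))).
Before the if: ((z >= 0 || 2*q > -2) ==> r == q - 10) && ((!(z >= 0 || 2*q > -2)) ==> (((!(q != 3)) ==> ((z != -2 ==> z < 9) && r == q - 10)) && (q != 3 ==> (forall r_1. ((2*j < 4 || z < 2) && r_1 == q - 10)))))
Before z := z - 7: ((z >= 7 || 2*q > -2) ==> r == q - 10) && ((!(z >= 7 || 2*q > -2)) ==> (((!(q != 3)) ==> ((z != 5 ==> z < 16) && r == q - 10)) && (q != 3 ==> (forall r_1. ((2*j < 4 || z < 9) && r_1 == q - 10)))))
Answer: WP = ((z >= 7 || 2*q > -2) ==> r == q - 10) && ((!(z >= 7 || 2*q > -2)) ==> (((!(q != 3)) ==> ((z != 5 ==> z < 16) && r == q - 10)) && (q != 3 ==> (forall r_1. ((2*j < 4 || z < 9) && r_1 == q - 10)))))


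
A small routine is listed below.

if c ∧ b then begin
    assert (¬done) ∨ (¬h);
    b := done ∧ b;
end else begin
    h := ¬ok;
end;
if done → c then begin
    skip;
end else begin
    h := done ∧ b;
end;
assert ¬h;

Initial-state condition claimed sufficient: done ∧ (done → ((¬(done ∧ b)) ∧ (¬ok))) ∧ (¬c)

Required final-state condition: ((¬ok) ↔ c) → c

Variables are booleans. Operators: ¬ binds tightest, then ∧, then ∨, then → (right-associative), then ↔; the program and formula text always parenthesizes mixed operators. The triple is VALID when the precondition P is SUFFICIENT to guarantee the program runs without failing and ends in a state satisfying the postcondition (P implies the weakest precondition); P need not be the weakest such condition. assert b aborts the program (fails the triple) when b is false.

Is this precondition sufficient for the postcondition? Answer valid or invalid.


Working backward. After the program, ((¬ok) ↔ c) → c must hold.
Before assert ¬h: (¬h) ∧ (((¬ok) ↔ c) → c)
Then branch requires (¬h) ∧ (((¬ok) ↔ c) → c); else branch requires (¬(done ∧ b)) ∧ (((¬ok) ↔ c) → c).
Before the if: ((done → c) → ((¬h) ∧ (((¬ok) ↔ c) → c))) ∧ ((¬(done → c)) → ((¬(done ∧ b)) ∧ (((¬ok) ↔ c) → c)))
Then branch requires ((¬done) ∨ (¬h)) ∧ ((done → c) → ((¬h) ∧ (((¬ok) ↔ c) → c))) ∧ ((¬(done → c)) → ((¬(done ∧ b)) ∧ (((¬ok) ↔ c) → c))); else branch requires ((done → c) → (ok ∧ (((¬ok) ↔ c) → c))) ∧ ((¬(done → c)) → ((¬(done ∧ b)) ∧ (((¬ok) ↔ c) → c))).
Before the if: ((c ∧ b) → (((¬done) ∨ (¬h)) ∧ ((done → c) → ((¬h) ∧ (((¬ok) ↔ c) → c))) ∧ ((¬(done → c)) → ((¬(done ∧ b)) ∧ (((¬ok) ↔ c) → c))))) ∧ ((¬(c ∧ b)) → (((done → c) → (ok ∧ (((¬ok) ↔ c) → c))) ∧ ((¬(done → c)) → ((¬(done ∧ b)) ∧ (((¬ok) ↔ c) → c)))))
The weakest precondition is ((c ∧ b) → (((¬done) ∨ (¬h)) ∧ ((done → c) → ((¬h) ∧ (((¬ok) ↔ c) → c))) ∧ ((¬(done → c)) → ((¬(done ∧ b)) ∧ (((¬ok) ↔ c) → c))))) ∧ ((¬(c ∧ b)) → (((done → c) → (ok ∧ (((¬ok) ↔ c) → c))) ∧ ((¬(done → c)) → ((¬(done ∧ b)) ∧ (((¬ok) ↔ c) → c))))).
Check whether done ∧ (done → ((¬(done ∧ b)) ∧ (¬ok))) ∧ (¬c) implies it.
Every state satisfying the precondition satisfies the weakest precondition: the implication holds.
Answer: valid


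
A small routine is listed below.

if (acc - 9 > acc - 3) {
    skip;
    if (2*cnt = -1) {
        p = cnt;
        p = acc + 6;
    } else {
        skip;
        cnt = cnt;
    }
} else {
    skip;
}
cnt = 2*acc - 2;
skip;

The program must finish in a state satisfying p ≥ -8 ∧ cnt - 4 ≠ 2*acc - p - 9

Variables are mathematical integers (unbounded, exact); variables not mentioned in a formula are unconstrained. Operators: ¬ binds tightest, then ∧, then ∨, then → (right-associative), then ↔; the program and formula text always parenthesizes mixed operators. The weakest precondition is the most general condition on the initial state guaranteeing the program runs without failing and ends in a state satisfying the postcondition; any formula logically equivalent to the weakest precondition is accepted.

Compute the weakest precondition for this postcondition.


Working backward. After the program, the postcondition p ≥ -8 ∧ cnt - 4 ≠ 2*acc - p - 9 must hold; in canonical form it is p ≥ -8 ∧ cnt + p ≠ 2*acc - 5.
Before skip: p ≥ -8 ∧ cnt + p ≠ 2*acc - 5
Before cnt := 2*acc - 2: p ≥ -8 ∧ p ≠ -3
Then branch requires (2*cnt = -1 → (acc ≥ -14 ∧ acc ≠ -9)) ∧ ((¬(2*cnt = -1)) → (p ≥ -8 ∧ p ≠ -3)); else branch requires p ≥ -8 ∧ p ≠ -3.
Before the if: p ≥ -8 ∧ p ≠ -3
Answer: WP = p ≥ -8 ∧ p ≠ -3


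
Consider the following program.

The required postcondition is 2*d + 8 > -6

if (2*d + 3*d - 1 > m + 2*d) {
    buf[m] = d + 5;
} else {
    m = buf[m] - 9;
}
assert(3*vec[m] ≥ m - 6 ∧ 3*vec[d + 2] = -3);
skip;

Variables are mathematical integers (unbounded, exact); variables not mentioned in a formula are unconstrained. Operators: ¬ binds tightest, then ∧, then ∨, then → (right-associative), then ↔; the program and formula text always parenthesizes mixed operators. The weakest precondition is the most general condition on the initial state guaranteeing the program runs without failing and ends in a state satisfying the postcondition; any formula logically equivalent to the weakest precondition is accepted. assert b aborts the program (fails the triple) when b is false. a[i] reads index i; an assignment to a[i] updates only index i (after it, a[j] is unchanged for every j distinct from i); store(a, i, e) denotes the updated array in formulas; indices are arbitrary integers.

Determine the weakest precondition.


Working backward. After the program, the postcondition 2*d + 8 > -6 must hold; in canonical form it is 2*d > -14.
Before skip: 2*d > -14
Before assert 3*vec[m] ≥ m - 6 ∧ 3*vec[d + 2] = -3: 3*vec[m] ≥ m - 6 ∧ 3*vec[d + 2] = -3 ∧ 2*d > -14
Then branch requires 3*vec[m] ≥ m - 6 ∧ 3*vec[d + 2] = -3 ∧ 2*d > -14; else branch requires 3*vec[buf[m] - 9] ≥ buf[m] - 15 ∧ 3*vec[d + 2] = -3 ∧ 2*d > -14.
Before the if: (3*d > m + 1 → (3*vec[m] ≥ m - 6 ∧ 3*vec[d + 2] = -3 ∧ 2*d > -14)) ∧ ((¬(3*d > m + 1)) → (3*vec[buf[m] - 9] ≥ buf[m] - 15 ∧ 3*vec[d + 2] = -3 ∧ 2*d > -14))
Answer: WP = (3*d > m + 1 → (3*vec[m] ≥ m - 6 ∧ 3*vec[d + 2] = -3 ∧ 2*d > -14)) ∧ ((¬(3*d > m + 1)) → (3*vec[buf[m] - 9] ≥ buf[m] - 15 ∧ 3*vec[d + 2] = -3 ∧ 2*d > -14))


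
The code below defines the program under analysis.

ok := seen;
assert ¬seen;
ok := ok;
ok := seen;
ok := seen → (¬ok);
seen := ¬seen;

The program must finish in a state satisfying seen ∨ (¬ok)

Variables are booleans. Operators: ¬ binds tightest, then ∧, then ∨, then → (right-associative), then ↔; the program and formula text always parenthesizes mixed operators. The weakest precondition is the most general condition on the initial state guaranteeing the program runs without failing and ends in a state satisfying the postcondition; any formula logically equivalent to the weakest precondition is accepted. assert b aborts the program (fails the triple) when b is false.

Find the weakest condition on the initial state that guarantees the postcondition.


Working backward. After the program, seen ∨ (¬ok) must hold.
Before seen := ¬seen: (¬seen) ∨ (¬ok)
Before ok := seen → (¬ok): (¬seen) ∨ (¬(seen → (¬ok)))
Before ok := seen: (¬seen) ∨ (¬(seen → (¬seen)))
Before ok := ok: (¬seen) ∨ (¬(seen → (¬seen)))
Before assert ¬seen: (¬seen) ∧ ((¬seen) ∨ (¬(seen → (¬seen))))
Before ok := seen: (¬seen) ∧ ((¬seen) ∨ (¬(seen → (¬seen))))
Answer: WP = (¬seen) ∧ ((¬seen) ∨ (¬(seen → (¬seen))))


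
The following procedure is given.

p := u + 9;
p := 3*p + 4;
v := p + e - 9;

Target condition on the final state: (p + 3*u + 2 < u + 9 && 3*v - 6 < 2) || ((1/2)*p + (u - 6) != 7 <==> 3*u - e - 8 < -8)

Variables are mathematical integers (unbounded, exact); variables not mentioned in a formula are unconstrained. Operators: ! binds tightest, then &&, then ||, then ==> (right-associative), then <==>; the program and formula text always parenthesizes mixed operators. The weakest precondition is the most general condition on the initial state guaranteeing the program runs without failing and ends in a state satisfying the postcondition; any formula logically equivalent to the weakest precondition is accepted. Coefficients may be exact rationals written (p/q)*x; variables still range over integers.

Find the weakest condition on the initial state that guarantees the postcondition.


Working backward. After the program, the postcondition (p + 3*u + 2 < u + 9 && 3*v - 6 < 2) || ((1/2)*p + (u - 6) != 7 <==> 3*u - e - 8 < -8) must hold; in canonical form it is (p + 2*u < 7 && 3*v < 8) || ((1/2)*p + u != 13 <==> 3*u < e).
Before v := p + e - 9: (p + 2*u < 7 && 3*e + 3*p < 35) || ((1/2)*p + u != 13 <==> 3*u < e)
Before p := 3*p + 4: (3*p + 2*u < 3 && 3*e + 9*p < 23) || ((3/2)*p + u != 11 <==> 3*u < e)
Before p := u + 9: (5*u < -24 && 3*e + 9*u < -58) || ((5/2)*u != -5/2 <==> 3*u < e)
Answer: WP = (5*u < -24 && 3*e + 9*u < -58) || ((5/2)*u != -5/2 <==> 3*u < e)


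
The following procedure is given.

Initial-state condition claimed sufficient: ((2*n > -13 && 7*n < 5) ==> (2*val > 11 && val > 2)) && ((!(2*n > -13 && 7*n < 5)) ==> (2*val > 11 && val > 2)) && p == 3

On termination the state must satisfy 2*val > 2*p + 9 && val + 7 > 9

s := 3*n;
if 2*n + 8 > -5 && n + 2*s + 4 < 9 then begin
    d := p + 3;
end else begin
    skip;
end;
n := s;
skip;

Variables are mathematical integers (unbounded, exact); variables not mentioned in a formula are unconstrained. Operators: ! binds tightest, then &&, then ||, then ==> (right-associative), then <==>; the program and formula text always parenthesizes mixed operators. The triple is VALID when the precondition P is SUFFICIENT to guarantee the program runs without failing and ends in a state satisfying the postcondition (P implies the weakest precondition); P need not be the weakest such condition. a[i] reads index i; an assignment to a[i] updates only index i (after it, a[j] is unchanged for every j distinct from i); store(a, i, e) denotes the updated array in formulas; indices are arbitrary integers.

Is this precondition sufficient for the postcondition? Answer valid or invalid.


Working backward. After the program, the postcondition 2*val > 2*p + 9 && val + 7 > 9 must hold; in canonical form it is 2*val > 2*p + 9 && val > 2.
Before skip: 2*val > 2*p + 9 && val > 2
Before n := s: 2*val > 2*p + 9 && val > 2
Then branch requires 2*val > 2*p + 9 && val > 2; else branch requires 2*val > 2*p + 9 && val > 2.
Before the if: ((2*n > -13 && n + 2*s < 5) ==> (2*val > 2*p + 9 && val > 2)) && ((!(2*n > -13 && n + 2*s < 5)) ==> (2*val > 2*p + 9 && val > 2))
Before s := 3*n: ((2*n > -13 && 7*n < 5) ==> (2*val > 2*p + 9 && val > 2)) && ((!(2*n > -13 && 7*n < 5)) ==> (2*val > 2*p + 9 && val > 2))
The weakest precondition is ((2*n > -13 && 7*n < 5) ==> (2*val > 2*p + 9 && val > 2)) && ((!(2*n > -13 && 7*n < 5)) ==> (2*val > 2*p + 9 && val > 2)).
Check whether ((2*n > -13 && 7*n < 5) ==> (2*val > 11 && val > 2)) && ((!(2*n > -13 && 7*n < 5)) ==> (2*val > 11 && val > 2)) && p == 3 implies it.
Countermodel: at the initial state n = 0, p = 3, val = 6, the precondition holds but the weakest precondition fails.
Answer: invalid


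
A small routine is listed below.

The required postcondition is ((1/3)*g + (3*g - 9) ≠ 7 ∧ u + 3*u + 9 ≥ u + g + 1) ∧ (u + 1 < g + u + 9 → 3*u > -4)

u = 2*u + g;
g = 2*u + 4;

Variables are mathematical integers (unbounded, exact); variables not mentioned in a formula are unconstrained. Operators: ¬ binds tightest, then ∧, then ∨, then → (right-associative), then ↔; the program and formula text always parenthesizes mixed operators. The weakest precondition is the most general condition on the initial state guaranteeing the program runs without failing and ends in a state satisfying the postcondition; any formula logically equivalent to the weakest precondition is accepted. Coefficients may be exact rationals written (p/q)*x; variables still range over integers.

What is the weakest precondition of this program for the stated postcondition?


Working backward. After the program, the postcondition ((1/3)*g + (3*g - 9) ≠ 7 ∧ u + 3*u + 9 ≥ u + g + 1) ∧ (u + 1 < g + u + 9 → 3*u > -4) must hold; in canonical form it is (10/3)*g ≠ 16 ∧ 3*u ≥ g - 8 ∧ (g > -8 → 3*u > -4).
Before g := 2*u + 4: (20/3)*u ≠ 8/3 ∧ u ≥ -4 ∧ (2*u > -12 → 3*u > -4)
Before u := 2*u + g: (20/3)*g + (40/3)*u ≠ 8/3 ∧ g + 2*u ≥ -4 ∧ (2*g + 4*u > -12 → 3*g + 6*u > -4)
Answer: WP = (20/3)*g + (40/3)*u ≠ 8/3 ∧ g + 2*u ≥ -4 ∧ (2*g + 4*u > -12 → 3*g + 6*u > -4)


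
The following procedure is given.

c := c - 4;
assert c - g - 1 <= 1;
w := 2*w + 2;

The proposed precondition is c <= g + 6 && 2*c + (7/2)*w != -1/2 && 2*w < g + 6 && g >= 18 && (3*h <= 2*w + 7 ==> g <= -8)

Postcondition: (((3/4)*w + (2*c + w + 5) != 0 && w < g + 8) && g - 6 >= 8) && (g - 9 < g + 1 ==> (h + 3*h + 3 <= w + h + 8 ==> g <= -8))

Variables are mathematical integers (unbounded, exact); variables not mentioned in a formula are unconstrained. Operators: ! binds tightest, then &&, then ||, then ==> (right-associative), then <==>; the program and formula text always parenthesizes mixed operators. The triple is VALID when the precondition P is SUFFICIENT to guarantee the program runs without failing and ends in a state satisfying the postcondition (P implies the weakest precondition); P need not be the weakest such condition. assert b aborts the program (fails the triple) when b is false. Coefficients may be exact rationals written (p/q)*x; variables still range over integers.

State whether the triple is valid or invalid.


Working backward. After the program, the postcondition (((3/4)*w + (2*c + w + 5) != 0 && w < g + 8) && g - 6 >= 8) && (g - 9 < g + 1 ==> (h + 3*h + 3 <= w + h + 8 ==> g <= -8)) must hold; in canonical form it is 2*c + (7/4)*w != -5 && w < g + 8 && g >= 14 && (3*h <= w + 5 ==> g <= -8).
Before w := 2*w + 2: 2*c + (7/2)*w != -17/2 && 2*w < g + 6 && g >= 14 && (3*h <= 2*w + 7 ==> g <= -8)
Before assert c - g - 1 <= 1: c <= g + 2 && 2*c + (7/2)*w != -17/2 && 2*w < g + 6 && g >= 14 && (3*h <= 2*w + 7 ==> g <= -8)
Before c := c - 4: c <= g + 6 && 2*c + (7/2)*w != -1/2 && 2*w < g + 6 && g >= 14 && (3*h <= 2*w + 7 ==> g <= -8)
The weakest precondition is c <= g + 6 && 2*c + (7/2)*w != -1/2 && 2*w < g + 6 && g >= 14 && (3*h <= 2*w + 7 ==> g <= -8).
Check whether c <= g + 6 && 2*c + (7/2)*w != -1/2 && 2*w < g + 6 && g >= 18 && (3*h <= 2*w + 7 ==> g <= -8) implies it.
Every state satisfying the precondition satisfies the weakest precondition: the implication holds.
Answer: valid


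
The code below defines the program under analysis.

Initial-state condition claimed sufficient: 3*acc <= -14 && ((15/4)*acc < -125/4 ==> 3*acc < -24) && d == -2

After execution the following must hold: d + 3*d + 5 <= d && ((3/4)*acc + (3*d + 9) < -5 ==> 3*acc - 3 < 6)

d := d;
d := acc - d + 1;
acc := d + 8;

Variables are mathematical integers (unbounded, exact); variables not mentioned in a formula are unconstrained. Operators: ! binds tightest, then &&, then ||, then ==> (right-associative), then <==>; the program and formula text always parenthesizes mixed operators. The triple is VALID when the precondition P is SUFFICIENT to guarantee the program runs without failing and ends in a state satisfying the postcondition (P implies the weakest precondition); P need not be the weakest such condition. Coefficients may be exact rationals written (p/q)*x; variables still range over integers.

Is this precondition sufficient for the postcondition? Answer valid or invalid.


Working backward. After the program, the postcondition d + 3*d + 5 <= d && ((3/4)*acc + (3*d + 9) < -5 ==> 3*acc - 3 < 6) must hold; in canonical form it is 3*d <= -5 && ((3/4)*acc + 3*d < -14 ==> 3*acc < 9).
Before acc := d + 8: 3*d <= -5 && ((15/4)*d < -20 ==> 3*d < -15)
Before d := acc - d + 1: 3*acc <= 3*d - 8 && ((15/4)*acc < (15/4)*d - 95/4 ==> 3*acc < 3*d - 18)
Before d := d: 3*acc <= 3*d - 8 && ((15/4)*acc < (15/4)*d - 95/4 ==> 3*acc < 3*d - 18)
The weakest precondition is 3*acc <= 3*d - 8 && ((15/4)*acc < (15/4)*d - 95/4 ==> 3*acc < 3*d - 18).
Check whether 3*acc <= -14 && ((15/4)*acc < -125/4 ==> 3*acc < -24) && d == -2 implies it.
Every state satisfying the precondition satisfies the weakest precondition: the implication holds.
Answer: valid


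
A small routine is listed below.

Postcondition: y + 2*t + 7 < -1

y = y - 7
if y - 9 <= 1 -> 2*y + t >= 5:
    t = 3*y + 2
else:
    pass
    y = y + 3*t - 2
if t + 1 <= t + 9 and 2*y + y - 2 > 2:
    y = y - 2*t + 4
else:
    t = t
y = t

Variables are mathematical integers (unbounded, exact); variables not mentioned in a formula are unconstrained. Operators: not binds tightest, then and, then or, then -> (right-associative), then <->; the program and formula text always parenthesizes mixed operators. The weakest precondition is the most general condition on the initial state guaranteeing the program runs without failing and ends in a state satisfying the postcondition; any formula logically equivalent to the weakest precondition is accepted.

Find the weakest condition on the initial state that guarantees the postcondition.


Working backward. After the program, the postcondition y + 2*t + 7 < -1 must hold; in canonical form it is 2*t + y < -8.
Before y := t: 3*t < -8
Then branch requires 3*t < -8; else branch requires 3*t < -8.
Before the if: (3*y > 4 -> 3*t < -8) and ((not (3*y > 4)) -> 3*t < -8)
Then branch requires (3*y > 4 -> 9*y < -14) and ((not (3*y > 4)) -> 9*y < -14); else branch requires (9*t + 3*y > 10 -> 3*t < -8) and ((not (9*t + 3*y > 10)) -> 3*t < -8).
Before the if: ((y <= 10 -> t + 2*y >= 5) -> ((3*y > 4 -> 9*y < -14) and ((not (3*y > 4)) -> 9*y < -14))) and ((not (y <= 10 -> t + 2*y >= 5)) -> ((9*t + 3*y > 10 -> 3*t < -8) and ((not (9*t + 3*y > 10)) -> 3*t < -8)))
Before y := y - 7: ((y <= 17 -> t + 2*y >= 19) -> ((3*y > 25 -> 9*y < 49) and ((not (3*y > 25)) -> 9*y < 49))) and ((not (y <= 17 -> t + 2*y >= 19)) -> ((9*t + 3*y > 31 -> 3*t < -8) and ((not (9*t + 3*y > 31)) -> 3*t < -8)))
Answer: WP = ((y <= 17 -> t + 2*y >= 19) -> ((3*y > 25 -> 9*y < 49) and ((not (3*y > 25)) -> 9*y < 49))) and ((not (y <= 17 -> t + 2*y >= 19)) -> ((9*t + 3*y > 31 -> 3*t < -8) and ((not (9*t + 3*y > 31)) -> 3*t < -8)))


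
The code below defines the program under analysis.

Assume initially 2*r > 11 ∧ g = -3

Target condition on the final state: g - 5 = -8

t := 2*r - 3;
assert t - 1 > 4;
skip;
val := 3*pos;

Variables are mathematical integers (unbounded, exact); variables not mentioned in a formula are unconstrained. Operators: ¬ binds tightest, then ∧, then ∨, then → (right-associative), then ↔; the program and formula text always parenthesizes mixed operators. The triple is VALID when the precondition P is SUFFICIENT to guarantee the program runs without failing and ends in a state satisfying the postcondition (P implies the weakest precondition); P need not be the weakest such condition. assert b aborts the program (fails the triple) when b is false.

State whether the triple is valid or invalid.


Working backward. After the program, the postcondition g - 5 = -8 must hold; in canonical form it is g = -3.
Before val := 3*pos: g = -3
Before skip: g = -3
Before assert t - 1 > 4: t > 5 ∧ g = -3
Before t := 2*r - 3: 2*r > 8 ∧ g = -3
The weakest precondition is 2*r > 8 ∧ g = -3.
Check whether 2*r > 11 ∧ g = -3 implies it.
Every state satisfying the precondition satisfies the weakest precondition: the implication holds.
Answer: valid


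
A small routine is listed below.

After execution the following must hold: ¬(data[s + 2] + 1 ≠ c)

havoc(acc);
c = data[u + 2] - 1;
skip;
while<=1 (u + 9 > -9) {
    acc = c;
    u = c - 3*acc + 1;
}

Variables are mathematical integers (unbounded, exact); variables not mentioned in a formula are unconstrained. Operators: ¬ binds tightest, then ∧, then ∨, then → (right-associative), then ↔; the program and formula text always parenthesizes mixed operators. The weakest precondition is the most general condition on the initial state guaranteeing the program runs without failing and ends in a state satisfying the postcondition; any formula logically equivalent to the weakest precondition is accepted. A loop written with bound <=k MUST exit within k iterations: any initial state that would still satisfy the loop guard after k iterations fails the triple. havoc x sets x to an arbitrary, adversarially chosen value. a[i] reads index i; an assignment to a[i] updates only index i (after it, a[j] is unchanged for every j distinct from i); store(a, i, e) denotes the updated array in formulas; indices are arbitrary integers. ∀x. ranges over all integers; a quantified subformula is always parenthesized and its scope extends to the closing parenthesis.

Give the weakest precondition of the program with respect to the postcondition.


Working backward. After the program, the postcondition ¬(data[s + 2] + 1 ≠ c) must hold; in canonical form it is ¬(data[s + 2] ≠ c - 1).
Before the loop (bound <=1), unroll the exhaustion recursion (WP_0 = exit-now case; WP_j = one more guarded iteration, up to j = 1):
  WP_0: (¬(u > -18)) ∧ (¬(data[s + 2] ≠ c - 1))
  WP_1: (u > -18 → ((¬(2*c < 19)) ∧ (¬(data[s + 2] ≠ c - 1)))) ∧ ((¬(u > -18)) → (¬(data[s + 2] ≠ c - 1)))
So before the loop: (u > -18 → ((¬(2*c < 19)) ∧ (¬(data[s + 2] ≠ c - 1)))) ∧ ((¬(u > -18)) → (¬(data[s + 2] ≠ c - 1)))
Before skip: (u > -18 → ((¬(2*c < 19)) ∧ (¬(data[s + 2] ≠ c - 1)))) ∧ ((¬(u > -18)) → (¬(data[s + 2] ≠ c - 1)))
Before c := data[u + 2] - 1: (u > -18 → ((¬(2*data[u + 2] < 21)) ∧ (¬(data[s + 2] ≠ data[u + 2] - 2)))) ∧ ((¬(u > -18)) → (¬(data[s + 2] ≠ data[u + 2] - 2)))
Before havoc acc: (u > -18 → ((¬(2*data[u + 2] < 21)) ∧ (¬(data[s + 2] ≠ data[u + 2] - 2)))) ∧ ((¬(u > -18)) → (¬(data[s + 2] ≠ data[u + 2] - 2)))
Answer: WP = (u > -18 → ((¬(2*data[u + 2] < 21)) ∧ (¬(data[s + 2] ≠ data[u + 2] - 2)))) ∧ ((¬(u > -18)) → (¬(data[s + 2] ≠ data[u + 2] - 2)))


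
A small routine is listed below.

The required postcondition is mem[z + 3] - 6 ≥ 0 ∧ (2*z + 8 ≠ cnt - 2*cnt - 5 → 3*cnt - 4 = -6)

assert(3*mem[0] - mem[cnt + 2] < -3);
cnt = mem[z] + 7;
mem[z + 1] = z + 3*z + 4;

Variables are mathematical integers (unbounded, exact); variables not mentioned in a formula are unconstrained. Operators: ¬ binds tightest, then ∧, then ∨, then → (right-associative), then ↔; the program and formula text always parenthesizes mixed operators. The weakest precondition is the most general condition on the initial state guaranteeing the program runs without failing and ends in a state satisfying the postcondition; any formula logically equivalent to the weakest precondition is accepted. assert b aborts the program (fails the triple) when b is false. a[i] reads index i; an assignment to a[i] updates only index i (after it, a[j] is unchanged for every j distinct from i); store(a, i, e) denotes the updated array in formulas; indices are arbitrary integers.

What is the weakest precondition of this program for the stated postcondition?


Working backward. After the program, the postcondition mem[z + 3] - 6 ≥ 0 ∧ (2*z + 8 ≠ cnt - 2*cnt - 5 → 3*cnt - 4 = -6) must hold; in canonical form it is mem[z + 3] ≥ 6 ∧ (cnt + 2*z ≠ -13 → 3*cnt = -2).
Before mem[z + 1] := z + 3*z + 4: store(mem, z + 1, 4*z + 4)[z + 3] ≥ 6 ∧ (cnt + 2*z ≠ -13 → 3*cnt = -2)
Before cnt := mem[z] + 7: store(mem, z + 1, 4*z + 4)[z + 3] ≥ 6 ∧ (mem[z] + 2*z ≠ -20 → 3*mem[z] = -23)
Before assert 3*mem[0] - mem[cnt + 2] < -3: 3*mem[0] < mem[cnt + 2] - 3 ∧ store(mem, z + 1, 4*z + 4)[z + 3] ≥ 6 ∧ (mem[z] + 2*z ≠ -20 → 3*mem[z] = -23)
Answer: WP = 3*mem[0] < mem[cnt + 2] - 3 ∧ store(mem, z + 1, 4*z + 4)[z + 3] ≥ 6 ∧ (mem[z] + 2*z ≠ -20 → 3*mem[z] = -23)


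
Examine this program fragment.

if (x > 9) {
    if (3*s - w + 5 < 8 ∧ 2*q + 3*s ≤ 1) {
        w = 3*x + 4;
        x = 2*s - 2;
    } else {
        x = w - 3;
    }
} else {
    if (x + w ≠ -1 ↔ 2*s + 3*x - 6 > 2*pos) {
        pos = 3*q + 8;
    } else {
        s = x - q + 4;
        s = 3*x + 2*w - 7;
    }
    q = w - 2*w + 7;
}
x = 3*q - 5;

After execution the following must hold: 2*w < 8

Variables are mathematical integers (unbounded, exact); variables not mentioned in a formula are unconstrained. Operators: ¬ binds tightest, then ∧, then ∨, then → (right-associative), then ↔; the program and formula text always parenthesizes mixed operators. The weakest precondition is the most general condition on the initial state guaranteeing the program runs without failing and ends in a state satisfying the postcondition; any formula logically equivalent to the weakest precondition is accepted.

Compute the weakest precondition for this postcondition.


Working backward. After the program, 2*w < 8 must hold.
Before x := 3*q - 5: 2*w < 8
Then branch requires ((3*s < w + 3 ∧ 2*q + 3*s ≤ 1) → 6*x < 0) ∧ ((¬(3*s < w + 3 ∧ 2*q + 3*s ≤ 1)) → 2*w < 8); else branch requires ((w + x ≠ -1 ↔ 2*s + 3*x > 2*pos + 6) → 2*w < 8) ∧ ((¬(w + x ≠ -1 ↔ 2*s + 3*x > 2*pos + 6)) → 2*w < 8).
Before the if: (x > 9 → (((3*s < w + 3 ∧ 2*q + 3*s ≤ 1) → 6*x < 0) ∧ ((¬(3*s < w + 3 ∧ 2*q + 3*s ≤ 1)) → 2*w < 8))) ∧ ((¬(x > 9)) → (((w + x ≠ -1 ↔ 2*s + 3*x > 2*pos + 6) → 2*w < 8) ∧ ((¬(w + x ≠ -1 ↔ 2*s + 3*x > 2*pos + 6)) → 2*w < 8)))
Answer: WP = (x > 9 → (((3*s < w + 3 ∧ 2*q + 3*s ≤ 1) → 6*x < 0) ∧ ((¬(3*s < w + 3 ∧ 2*q + 3*s ≤ 1)) → 2*w < 8))) ∧ ((¬(x > 9)) → (((w + x ≠ -1 ↔ 2*s + 3*x > 2*pos + 6) → 2*w < 8) ∧ ((¬(w + x ≠ -1 ↔ 2*s + 3*x > 2*pos + 6)) → 2*w < 8)))


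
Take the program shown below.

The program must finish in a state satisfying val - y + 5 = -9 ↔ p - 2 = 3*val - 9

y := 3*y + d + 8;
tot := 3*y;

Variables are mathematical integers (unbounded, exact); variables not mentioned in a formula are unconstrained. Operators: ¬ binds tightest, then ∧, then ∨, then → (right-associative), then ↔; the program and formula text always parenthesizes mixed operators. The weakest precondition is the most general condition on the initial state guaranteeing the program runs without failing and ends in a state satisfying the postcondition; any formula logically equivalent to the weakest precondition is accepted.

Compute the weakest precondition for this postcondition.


Working backward. After the program, the postcondition val - y + 5 = -9 ↔ p - 2 = 3*val - 9 must hold; in canonical form it is val = y - 14 ↔ p = 3*val - 7.
Before tot := 3*y: val = y - 14 ↔ p = 3*val - 7
Before y := 3*y + d + 8: val = d + 3*y - 6 ↔ p = 3*val - 7
Answer: WP = val = d + 3*y - 6 ↔ p = 3*val - 7


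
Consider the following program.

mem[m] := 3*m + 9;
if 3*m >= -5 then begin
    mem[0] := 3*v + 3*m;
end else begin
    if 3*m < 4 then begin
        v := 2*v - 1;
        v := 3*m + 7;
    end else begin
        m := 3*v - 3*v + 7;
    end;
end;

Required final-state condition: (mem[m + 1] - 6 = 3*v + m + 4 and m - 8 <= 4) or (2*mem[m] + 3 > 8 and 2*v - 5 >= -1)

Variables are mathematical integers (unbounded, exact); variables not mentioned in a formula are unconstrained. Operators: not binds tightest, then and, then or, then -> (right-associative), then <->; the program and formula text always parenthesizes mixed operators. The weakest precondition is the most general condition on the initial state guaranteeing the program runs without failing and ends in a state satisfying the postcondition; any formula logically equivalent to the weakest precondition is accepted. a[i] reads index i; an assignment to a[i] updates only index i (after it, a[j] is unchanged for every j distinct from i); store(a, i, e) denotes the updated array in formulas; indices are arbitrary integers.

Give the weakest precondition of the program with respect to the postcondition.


Working backward. After the program, the postcondition (mem[m + 1] - 6 = 3*v + m + 4 and m - 8 <= 4) or (2*mem[m] + 3 > 8 and 2*v - 5 >= -1) must hold; in canonical form it is (mem[m + 1] = m + 3*v + 10 and m <= 12) or (2*mem[m] > 5 and 2*v >= 4).
Then branch requires (store(mem, 0, 3*m + 3*v)[m + 1] = m + 3*v + 10 and m <= 12) or (2*store(mem, 0, 3*m + 3*v)[m] > 5 and 2*v >= 4); else branch requires (3*m < 4 -> ((mem[m + 1] = 10*m + 31 and m <= 12) or (2*mem[m] > 5 and 6*m >= -10))) and ((not (3*m < 4)) -> (mem[8] = 3*v + 17 or (2*mem[7] > 5 and 2*v >= 4))).
Before the if: (3*m >= -5 -> ((store(mem, 0, 3*m + 3*v)[m + 1] = m + 3*v + 10 and m <= 12) or (2*store(mem, 0, 3*m + 3*v)[m] > 5 and 2*v >= 4))) and ((not (3*m >= -5)) -> ((3*m < 4 -> ((mem[m + 1] = 10*m + 31 and m <= 12) or (2*mem[m] > 5 and 6*m >= -10))) and ((not (3*m < 4)) -> (mem[8] = 3*v + 17 or (2*mem[7] > 5 and 2*v >= 4)))))
Before mem[m] := 3*m + 9: (3*m >= -5 -> ((store(store(mem, m, 3*m + 9), 0, 3*m + 3*v)[m + 1] = m + 3*v + 10 and m <= 12) or (2*store(store(mem, m, 3*m + 9), 0, 3*m + 3*v)[m] > 5 and 2*v >= 4))) and ((not (3*m >= -5)) -> ((3*m < 4 -> ((store(mem, m, 3*m + 9)[m + 1] = 10*m + 31 and m <= 12) or (2*store(mem, m, 3*m + 9)[m] > 5 and 6*m >= -10))) and ((not (3*m < 4)) -> (store(mem, m, 3*m + 9)[8] = 3*v + 17 or (2*store(mem, m, 3*m + 9)[7] > 5 and 2*v >= 4)))))
Answer: WP = (3*m >= -5 -> ((store(store(mem, m, 3*m + 9), 0, 3*m + 3*v)[m + 1] = m + 3*v + 10 and m <= 12) or (2*store(store(mem, m, 3*m + 9), 0, 3*m + 3*v)[m] > 5 and 2*v >= 4))) and ((not (3*m >= -5)) -> ((3*m < 4 -> ((store(mem, m, 3*m + 9)[m + 1] = 10*m + 31 and m <= 12) or (2*store(mem, m, 3*m + 9)[m] > 5 and 6*m >= -10))) and ((not (3*m < 4)) -> (store(mem, m, 3*m + 9)[8] = 3*v + 17 or (2*store(mem, m, 3*m + 9)[7] > 5 and 2*v >= 4)))))


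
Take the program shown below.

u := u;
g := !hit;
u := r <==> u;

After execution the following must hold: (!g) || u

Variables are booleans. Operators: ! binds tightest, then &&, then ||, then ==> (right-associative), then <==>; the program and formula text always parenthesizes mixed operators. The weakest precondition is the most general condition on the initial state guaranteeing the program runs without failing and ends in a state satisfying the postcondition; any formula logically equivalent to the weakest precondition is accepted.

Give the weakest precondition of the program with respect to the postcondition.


Working backward. After the program, (!g) || u must hold.
Before u := r <==> u: (!g) || (r <==> u)
Before g := !hit: hit || (r <==> u)
Before u := u: hit || (r <==> u)
Answer: WP = hit || (r <==> u)


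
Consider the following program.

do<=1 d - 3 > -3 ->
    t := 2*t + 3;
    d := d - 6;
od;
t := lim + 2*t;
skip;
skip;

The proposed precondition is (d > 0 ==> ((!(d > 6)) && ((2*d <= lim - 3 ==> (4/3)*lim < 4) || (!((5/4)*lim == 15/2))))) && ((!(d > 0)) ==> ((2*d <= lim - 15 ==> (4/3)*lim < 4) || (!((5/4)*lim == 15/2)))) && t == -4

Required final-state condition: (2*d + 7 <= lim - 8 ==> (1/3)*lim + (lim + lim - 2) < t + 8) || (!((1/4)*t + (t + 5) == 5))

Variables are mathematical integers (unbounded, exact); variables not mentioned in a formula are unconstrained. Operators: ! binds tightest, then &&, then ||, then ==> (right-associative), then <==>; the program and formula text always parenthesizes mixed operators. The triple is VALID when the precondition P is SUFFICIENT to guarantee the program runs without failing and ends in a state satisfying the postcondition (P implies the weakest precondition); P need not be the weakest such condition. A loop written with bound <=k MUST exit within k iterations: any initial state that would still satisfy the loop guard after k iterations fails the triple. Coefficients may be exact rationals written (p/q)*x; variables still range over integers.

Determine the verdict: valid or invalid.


Working backward. After the program, the postcondition (2*d + 7 <= lim - 8 ==> (1/3)*lim + (lim + lim - 2) < t + 8) || (!((1/4)*t + (t + 5) == 5)) must hold; in canonical form it is (2*d <= lim - 15 ==> (7/3)*lim < t + 10) || (!((5/4)*t == 0)).
Before skip: (2*d <= lim - 15 ==> (7/3)*lim < t + 10) || (!((5/4)*t == 0))
Before skip: (2*d <= lim - 15 ==> (7/3)*lim < t + 10) || (!((5/4)*t == 0))
Before t := lim + 2*t: (2*d <= lim - 15 ==> (4/3)*lim < 2*t + 10) || (!((5/4)*lim + (5/2)*t == 0))
Before the loop (bound <=1), unroll the exhaustion recursion (WP_0 = exit-now case; WP_j = one more guarded iteration, up to j = 1):
  WP_0: (!(d > 0)) && ((2*d <= lim - 15 ==> (4/3)*lim < 2*t + 10) || (!((5/4)*lim + (5/2)*t == 0)))
  WP_1: (d > 0 ==> ((!(d > 6)) && ((2*d <= lim - 3 ==> (4/3)*lim < 4*t + 16) || (!((5/4)*lim + 5*t == -15/2))))) && ((!(d > 0)) ==> ((2*d <= lim - 15 ==> (4/3)*lim < 2*t + 10) || (!((5/4)*lim + (5/2)*t == 0))))
So before the loop: (d > 0 ==> ((!(d > 6)) && ((2*d <= lim - 3 ==> (4/3)*lim < 4*t + 16) || (!((5/4)*lim + 5*t == -15/2))))) && ((!(d > 0)) ==> ((2*d <= lim - 15 ==> (4/3)*lim < 2*t + 10) || (!((5/4)*lim + (5/2)*t == 0))))
The weakest precondition is (d > 0 ==> ((!(d > 6)) && ((2*d <= lim - 3 ==> (4/3)*lim < 4*t + 16) || (!((5/4)*lim + 5*t == -15/2))))) && ((!(d > 0)) ==> ((2*d <= lim - 15 ==> (4/3)*lim < 2*t + 10) || (!((5/4)*lim + (5/2)*t == 0)))).
Check whether (d > 0 ==> ((!(d > 6)) && ((2*d <= lim - 3 ==> (4/3)*lim < 4) || (!((5/4)*lim == 15/2))))) && ((!(d > 0)) ==> ((2*d <= lim - 15 ==> (4/3)*lim < 4) || (!((5/4)*lim == 15/2)))) && t == -4 implies it.
Countermodel: at the initial state d = 2, lim = 10, t = -4, the precondition holds but the weakest precondition fails.
Answer: invalid


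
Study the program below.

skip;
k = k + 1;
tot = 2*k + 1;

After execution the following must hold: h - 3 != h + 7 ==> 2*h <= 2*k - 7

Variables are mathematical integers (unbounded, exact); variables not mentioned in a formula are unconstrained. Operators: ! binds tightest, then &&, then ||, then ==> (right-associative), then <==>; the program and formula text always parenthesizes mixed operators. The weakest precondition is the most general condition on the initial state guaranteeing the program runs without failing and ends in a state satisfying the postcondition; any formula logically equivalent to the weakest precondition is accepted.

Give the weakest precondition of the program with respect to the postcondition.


Working backward. After the program, the postcondition h - 3 != h + 7 ==> 2*h <= 2*k - 7 must hold; in canonical form it is 2*h <= 2*k - 7.
Before tot := 2*k + 1: 2*h <= 2*k - 7
Before k := k + 1: 2*h <= 2*k - 5
Before skip: 2*h <= 2*k - 5
Answer: WP = 2*h <= 2*k - 5


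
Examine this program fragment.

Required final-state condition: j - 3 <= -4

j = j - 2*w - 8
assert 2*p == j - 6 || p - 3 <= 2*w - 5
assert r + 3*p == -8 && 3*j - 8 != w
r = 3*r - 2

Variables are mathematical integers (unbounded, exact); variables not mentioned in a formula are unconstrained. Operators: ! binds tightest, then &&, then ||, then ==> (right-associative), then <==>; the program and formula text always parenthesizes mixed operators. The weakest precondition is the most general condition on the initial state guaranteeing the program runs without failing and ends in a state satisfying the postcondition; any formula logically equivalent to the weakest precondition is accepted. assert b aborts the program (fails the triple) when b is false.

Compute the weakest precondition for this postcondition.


Working backward. After the program, the postcondition j - 3 <= -4 must hold; in canonical form it is j <= -1.
Before r := 3*r - 2: j <= -1
Before assert r + 3*p == -8 && 3*j - 8 != w: 3*p + r == -8 && 3*j != w + 8 && j <= -1
Before assert 2*p == j - 6 || p - 3 <= 2*w - 5: (2*p == j - 6 || p <= 2*w - 2) && 3*p + r == -8 && 3*j != w + 8 && j <= -1
Before j := j - 2*w - 8: (2*p + 2*w == j - 14 || p <= 2*w - 2) && 3*p + r == -8 && 3*j != 7*w + 32 && j <= 2*w + 7
Answer: WP = (2*p + 2*w == j - 14 || p <= 2*w - 2) && 3*p + r == -8 && 3*j != 7*w + 32 && j <= 2*w + 7


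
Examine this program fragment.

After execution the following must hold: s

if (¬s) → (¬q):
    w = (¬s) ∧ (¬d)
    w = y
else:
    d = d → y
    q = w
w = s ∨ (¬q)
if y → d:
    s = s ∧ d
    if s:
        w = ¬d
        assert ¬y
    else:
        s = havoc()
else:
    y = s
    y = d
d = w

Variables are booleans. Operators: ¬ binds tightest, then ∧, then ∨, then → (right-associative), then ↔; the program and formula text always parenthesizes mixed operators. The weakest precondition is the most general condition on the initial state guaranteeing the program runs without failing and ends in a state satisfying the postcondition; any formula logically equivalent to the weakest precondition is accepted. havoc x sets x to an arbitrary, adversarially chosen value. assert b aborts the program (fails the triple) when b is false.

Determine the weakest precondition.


Working backward. After the program, s must hold.
Before d := w: s
Then branch requires ((s ∧ d) → ((¬y) ∧ s ∧ d)) ∧ s ∧ d; else branch requires s.
Before the if: ((y → d) → (((s ∧ d) → ((¬y) ∧ s ∧ d)) ∧ s ∧ d)) ∧ ((¬(y → d)) → s)
Before w := s ∨ (¬q): ((y → d) → (((s ∧ d) → ((¬y) ∧ s ∧ d)) ∧ s ∧ d)) ∧ ((¬(y → d)) → s)
Then branch requires ((y → d) → (((s ∧ d) → ((¬y) ∧ s ∧ d)) ∧ s ∧ d)) ∧ ((¬(y → d)) → s); else branch requires ((y → (d → y)) → (((s ∧ (d → y)) → ((¬y) ∧ s ∧ (d → y))) ∧ s ∧ (d → y))) ∧ ((¬(y → (d → y))) → s).
Before the if: (((¬s) → (¬q)) → (((y → d) → (((s ∧ d) → ((¬y) ∧ s ∧ d)) ∧ s ∧ d)) ∧ ((¬(y → d)) → s))) ∧ ((¬((¬s) → (¬q))) → (((y → (d → y)) → (((s ∧ (d → y)) → ((¬y) ∧ s ∧ (d → y))) ∧ s ∧ (d → y))) ∧ ((¬(y → (d → y))) → s)))
Answer: WP = (((¬s) → (¬q)) → (((y → d) → (((s ∧ d) → ((¬y) ∧ s ∧ d)) ∧ s ∧ d)) ∧ ((¬(y → d)) → s))) ∧ ((¬((¬s) → (¬q))) → (((y → (d → y)) → (((s ∧ (d → y)) → ((¬y) ∧ s ∧ (d → y))) ∧ s ∧ (d → y))) ∧ ((¬(y → (d → y))) → s)))
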